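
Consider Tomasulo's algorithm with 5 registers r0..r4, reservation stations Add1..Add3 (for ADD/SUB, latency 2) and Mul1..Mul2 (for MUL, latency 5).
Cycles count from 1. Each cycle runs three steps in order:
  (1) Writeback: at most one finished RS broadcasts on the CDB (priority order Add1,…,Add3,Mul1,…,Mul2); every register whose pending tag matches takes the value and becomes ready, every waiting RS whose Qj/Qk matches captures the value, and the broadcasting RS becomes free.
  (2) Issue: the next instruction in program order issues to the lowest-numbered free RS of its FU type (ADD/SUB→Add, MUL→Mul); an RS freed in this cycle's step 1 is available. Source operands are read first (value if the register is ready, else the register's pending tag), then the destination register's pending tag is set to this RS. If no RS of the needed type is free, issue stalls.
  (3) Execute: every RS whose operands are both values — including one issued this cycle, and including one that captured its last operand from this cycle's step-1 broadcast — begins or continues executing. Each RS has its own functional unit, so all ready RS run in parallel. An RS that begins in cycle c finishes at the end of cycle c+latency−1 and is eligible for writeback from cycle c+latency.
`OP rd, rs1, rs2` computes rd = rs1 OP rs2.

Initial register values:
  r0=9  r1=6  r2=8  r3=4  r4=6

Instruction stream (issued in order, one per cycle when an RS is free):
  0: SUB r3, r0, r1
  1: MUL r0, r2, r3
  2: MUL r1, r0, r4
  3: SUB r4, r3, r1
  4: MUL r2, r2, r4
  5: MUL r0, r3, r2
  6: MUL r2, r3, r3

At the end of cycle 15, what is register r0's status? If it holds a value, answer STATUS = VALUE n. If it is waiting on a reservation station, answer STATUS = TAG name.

STATUS = TAG Mul2

c1: issue SUB r3<-Add1 | r0:9,r1:6,r2:8,r3:Add1,r4:6
c2: issue MUL r0<-Mul1 | r0:Mul1,r1:6,r2:8,r3:Add1,r4:6
c3: CDB Add1=3; issue MUL r1<-Mul2 | r0:Mul1,r1:Mul2,r2:8,r3:3,r4:6
c4: issue SUB r4<-Add1 | r0:Mul1,r1:Mul2,r2:8,r3:3,r4:Add1
c5: stall | r0:Mul1,r1:Mul2,r2:8,r3:3,r4:Add1
c6: stall | r0:Mul1,r1:Mul2,r2:8,r3:3,r4:Add1
c7: stall | r0:Mul1,r1:Mul2,r2:8,r3:3,r4:Add1
c8: CDB Mul1=24; issue MUL r2<-Mul1 | r0:24,r1:Mul2,r2:Mul1,r3:3,r4:Add1
c9: stall | r0:24,r1:Mul2,r2:Mul1,r3:3,r4:Add1
c10: stall | r0:24,r1:Mul2,r2:Mul1,r3:3,r4:Add1
c11: stall | r0:24,r1:Mul2,r2:Mul1,r3:3,r4:Add1
c12: stall | r0:24,r1:Mul2,r2:Mul1,r3:3,r4:Add1
c13: CDB Mul2=144; issue MUL r0<-Mul2 | r0:Mul2,r1:144,r2:Mul1,r3:3,r4:Add1
c14: stall | r0:Mul2,r1:144,r2:Mul1,r3:3,r4:Add1
c15: CDB Add1=-141; stall | r0:Mul2,r1:144,r2:Mul1,r3:3,r4:-141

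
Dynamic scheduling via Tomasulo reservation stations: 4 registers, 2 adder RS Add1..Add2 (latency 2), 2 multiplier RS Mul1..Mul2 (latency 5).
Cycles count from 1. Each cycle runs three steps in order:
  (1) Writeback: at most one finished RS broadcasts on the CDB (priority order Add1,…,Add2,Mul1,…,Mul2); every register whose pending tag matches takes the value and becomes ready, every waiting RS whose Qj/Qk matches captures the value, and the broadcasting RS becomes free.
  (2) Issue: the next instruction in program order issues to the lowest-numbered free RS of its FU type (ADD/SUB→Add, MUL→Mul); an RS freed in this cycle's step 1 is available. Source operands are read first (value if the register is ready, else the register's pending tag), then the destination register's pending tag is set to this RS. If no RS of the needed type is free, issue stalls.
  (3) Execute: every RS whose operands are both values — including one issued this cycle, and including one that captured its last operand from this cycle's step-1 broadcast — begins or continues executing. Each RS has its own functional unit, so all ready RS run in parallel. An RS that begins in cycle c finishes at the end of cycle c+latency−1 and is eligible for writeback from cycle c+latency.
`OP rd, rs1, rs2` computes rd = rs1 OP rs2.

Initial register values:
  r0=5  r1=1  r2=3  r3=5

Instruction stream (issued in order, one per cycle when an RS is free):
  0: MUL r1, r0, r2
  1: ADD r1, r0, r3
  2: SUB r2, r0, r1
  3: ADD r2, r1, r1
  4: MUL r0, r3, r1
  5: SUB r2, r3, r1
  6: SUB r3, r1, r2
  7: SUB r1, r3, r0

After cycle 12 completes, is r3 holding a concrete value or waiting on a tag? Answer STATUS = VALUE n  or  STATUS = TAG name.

  c1: issue MUL r1<-Mul1  regs: r0:5,r1:Mul1,r2:3,r3:5
  c2: issue ADD r1<-Add1  regs: r0:5,r1:Add1,r2:3,r3:5
  c3: issue SUB r2<-Add2  regs: r0:5,r1:Add1,r2:Add2,r3:5
  c4: CDB Add1=10; issue ADD r2<-Add1  regs: r0:5,r1:10,r2:Add1,r3:5
  c5: issue MUL r0<-Mul2  regs: r0:Mul2,r1:10,r2:Add1,r3:5
  c6: CDB Add1=20; issue SUB r2<-Add1  regs: r0:Mul2,r1:10,r2:Add1,r3:5
  c7: CDB Add2=-5; issue SUB r3<-Add2  regs: r0:Mul2,r1:10,r2:Add1,r3:Add2
  c8: CDB Add1=-5; issue SUB r1<-Add1  regs: r0:Mul2,r1:Add1,r2:-5,r3:Add2
  c9: CDB Mul1=15  regs: r0:Mul2,r1:Add1,r2:-5,r3:Add2
  c10: CDB Add2=15  regs: r0:Mul2,r1:Add1,r2:-5,r3:15
  c11: CDB Mul2=50  regs: r0:50,r1:Add1,r2:-5,r3:15
  c12: -  regs: r0:50,r1:Add1,r2:-5,r3:15

STATUS = VALUE 15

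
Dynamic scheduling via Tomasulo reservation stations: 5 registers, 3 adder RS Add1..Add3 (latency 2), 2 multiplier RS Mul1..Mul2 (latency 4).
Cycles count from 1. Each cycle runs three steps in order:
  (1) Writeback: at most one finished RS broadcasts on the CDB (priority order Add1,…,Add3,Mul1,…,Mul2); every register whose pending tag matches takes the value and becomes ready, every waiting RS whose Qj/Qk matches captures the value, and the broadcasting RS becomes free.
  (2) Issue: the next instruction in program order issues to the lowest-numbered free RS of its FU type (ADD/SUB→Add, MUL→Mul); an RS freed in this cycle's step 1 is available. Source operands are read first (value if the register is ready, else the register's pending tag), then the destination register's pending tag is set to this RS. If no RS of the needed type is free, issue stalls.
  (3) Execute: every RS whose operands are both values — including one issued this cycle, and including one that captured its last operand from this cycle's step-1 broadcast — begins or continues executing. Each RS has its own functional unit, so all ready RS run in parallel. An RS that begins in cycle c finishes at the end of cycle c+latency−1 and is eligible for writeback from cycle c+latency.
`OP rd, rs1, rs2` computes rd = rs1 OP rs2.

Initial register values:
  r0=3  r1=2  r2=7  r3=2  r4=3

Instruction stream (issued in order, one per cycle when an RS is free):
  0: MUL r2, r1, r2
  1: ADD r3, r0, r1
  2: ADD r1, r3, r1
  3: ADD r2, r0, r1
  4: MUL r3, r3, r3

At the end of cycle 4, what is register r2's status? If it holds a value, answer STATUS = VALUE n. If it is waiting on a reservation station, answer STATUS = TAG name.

STATUS = TAG Add1

  c1: issue MUL r2<-Mul1  regs: r0:3,r1:2,r2:Mul1,r3:2,r4:3
  c2: issue ADD r3<-Add1  regs: r0:3,r1:2,r2:Mul1,r3:Add1,r4:3
  c3: issue ADD r1<-Add2  regs: r0:3,r1:Add2,r2:Mul1,r3:Add1,r4:3
  c4: CDB Add1=5; issue ADD r2<-Add1  regs: r0:3,r1:Add2,r2:Add1,r3:5,r4:3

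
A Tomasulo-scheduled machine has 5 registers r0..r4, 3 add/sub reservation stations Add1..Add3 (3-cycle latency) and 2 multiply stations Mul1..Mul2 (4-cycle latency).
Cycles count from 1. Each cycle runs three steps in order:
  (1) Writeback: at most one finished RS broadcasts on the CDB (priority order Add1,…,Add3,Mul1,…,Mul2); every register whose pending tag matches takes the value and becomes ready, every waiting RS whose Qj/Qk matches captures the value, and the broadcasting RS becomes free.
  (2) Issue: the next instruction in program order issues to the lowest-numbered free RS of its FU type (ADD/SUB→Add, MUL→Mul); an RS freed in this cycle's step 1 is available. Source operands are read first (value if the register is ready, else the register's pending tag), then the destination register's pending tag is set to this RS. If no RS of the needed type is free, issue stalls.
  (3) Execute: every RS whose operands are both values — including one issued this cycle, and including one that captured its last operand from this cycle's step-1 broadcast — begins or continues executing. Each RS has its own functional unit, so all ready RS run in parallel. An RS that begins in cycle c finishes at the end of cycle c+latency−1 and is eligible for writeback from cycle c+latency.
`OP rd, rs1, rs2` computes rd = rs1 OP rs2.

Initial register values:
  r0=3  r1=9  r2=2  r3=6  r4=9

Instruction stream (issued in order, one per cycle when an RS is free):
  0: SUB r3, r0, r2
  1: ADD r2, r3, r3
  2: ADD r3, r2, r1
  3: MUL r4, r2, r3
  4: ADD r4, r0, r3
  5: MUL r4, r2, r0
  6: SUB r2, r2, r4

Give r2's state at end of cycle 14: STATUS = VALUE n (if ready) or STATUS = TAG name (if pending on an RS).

cycle 1: issue SUB r3<-Add1 // r0:3,r1:9,r2:2,r3:Add1,r4:9
cycle 2: issue ADD r2<-Add2 // r0:3,r1:9,r2:Add2,r3:Add1,r4:9
cycle 3: issue ADD r3<-Add3 // r0:3,r1:9,r2:Add2,r3:Add3,r4:9
cycle 4: CDB Add1=1; issue MUL r4<-Mul1 // r0:3,r1:9,r2:Add2,r3:Add3,r4:Mul1
cycle 5: issue ADD r4<-Add1 // r0:3,r1:9,r2:Add2,r3:Add3,r4:Add1
cycle 6: issue MUL r4<-Mul2 // r0:3,r1:9,r2:Add2,r3:Add3,r4:Mul2
cycle 7: CDB Add2=2; issue SUB r2<-Add2 // r0:3,r1:9,r2:Add2,r3:Add3,r4:Mul2
cycle 8: - // r0:3,r1:9,r2:Add2,r3:Add3,r4:Mul2
cycle 9: - // r0:3,r1:9,r2:Add2,r3:Add3,r4:Mul2
cycle 10: CDB Add3=11 // r0:3,r1:9,r2:Add2,r3:11,r4:Mul2
cycle 11: CDB Mul2=6 // r0:3,r1:9,r2:Add2,r3:11,r4:6
cycle 12: - // r0:3,r1:9,r2:Add2,r3:11,r4:6
cycle 13: CDB Add1=14 // r0:3,r1:9,r2:Add2,r3:11,r4:6
cycle 14: CDB Add2=-4 // r0:3,r1:9,r2:-4,r3:11,r4:6

STATUS = VALUE -4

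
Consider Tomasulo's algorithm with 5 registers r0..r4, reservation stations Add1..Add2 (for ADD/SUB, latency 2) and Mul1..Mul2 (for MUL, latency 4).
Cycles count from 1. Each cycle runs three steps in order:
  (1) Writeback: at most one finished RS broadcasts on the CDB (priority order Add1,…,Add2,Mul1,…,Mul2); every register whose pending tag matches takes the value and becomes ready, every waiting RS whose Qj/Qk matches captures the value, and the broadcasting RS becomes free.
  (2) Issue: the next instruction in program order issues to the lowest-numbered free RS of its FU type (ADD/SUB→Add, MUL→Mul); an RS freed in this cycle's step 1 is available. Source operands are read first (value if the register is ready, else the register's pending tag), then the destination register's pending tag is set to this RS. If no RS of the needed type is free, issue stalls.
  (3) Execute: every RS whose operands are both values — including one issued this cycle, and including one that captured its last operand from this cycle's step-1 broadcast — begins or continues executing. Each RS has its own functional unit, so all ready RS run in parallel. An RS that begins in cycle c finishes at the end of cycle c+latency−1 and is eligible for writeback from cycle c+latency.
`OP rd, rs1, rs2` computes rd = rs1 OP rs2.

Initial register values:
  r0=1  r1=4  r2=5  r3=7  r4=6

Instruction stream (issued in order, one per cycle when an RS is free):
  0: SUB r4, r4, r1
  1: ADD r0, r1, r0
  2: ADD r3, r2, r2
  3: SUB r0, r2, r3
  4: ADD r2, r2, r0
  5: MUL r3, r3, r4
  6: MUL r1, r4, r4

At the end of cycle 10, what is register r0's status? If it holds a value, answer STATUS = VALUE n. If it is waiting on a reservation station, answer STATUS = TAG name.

STATUS = VALUE -5

c1: issue SUB r4<-Add1 | r0:1,r1:4,r2:5,r3:7,r4:Add1
c2: issue ADD r0<-Add2 | r0:Add2,r1:4,r2:5,r3:7,r4:Add1
c3: CDB Add1=2; issue ADD r3<-Add1 | r0:Add2,r1:4,r2:5,r3:Add1,r4:2
c4: CDB Add2=5; issue SUB r0<-Add2 | r0:Add2,r1:4,r2:5,r3:Add1,r4:2
c5: CDB Add1=10; issue ADD r2<-Add1 | r0:Add2,r1:4,r2:Add1,r3:10,r4:2
c6: issue MUL r3<-Mul1 | r0:Add2,r1:4,r2:Add1,r3:Mul1,r4:2
c7: CDB Add2=-5; issue MUL r1<-Mul2 | r0:-5,r1:Mul2,r2:Add1,r3:Mul1,r4:2
c8: - | r0:-5,r1:Mul2,r2:Add1,r3:Mul1,r4:2
c9: CDB Add1=0 | r0:-5,r1:Mul2,r2:0,r3:Mul1,r4:2
c10: CDB Mul1=20 | r0:-5,r1:Mul2,r2:0,r3:20,r4:2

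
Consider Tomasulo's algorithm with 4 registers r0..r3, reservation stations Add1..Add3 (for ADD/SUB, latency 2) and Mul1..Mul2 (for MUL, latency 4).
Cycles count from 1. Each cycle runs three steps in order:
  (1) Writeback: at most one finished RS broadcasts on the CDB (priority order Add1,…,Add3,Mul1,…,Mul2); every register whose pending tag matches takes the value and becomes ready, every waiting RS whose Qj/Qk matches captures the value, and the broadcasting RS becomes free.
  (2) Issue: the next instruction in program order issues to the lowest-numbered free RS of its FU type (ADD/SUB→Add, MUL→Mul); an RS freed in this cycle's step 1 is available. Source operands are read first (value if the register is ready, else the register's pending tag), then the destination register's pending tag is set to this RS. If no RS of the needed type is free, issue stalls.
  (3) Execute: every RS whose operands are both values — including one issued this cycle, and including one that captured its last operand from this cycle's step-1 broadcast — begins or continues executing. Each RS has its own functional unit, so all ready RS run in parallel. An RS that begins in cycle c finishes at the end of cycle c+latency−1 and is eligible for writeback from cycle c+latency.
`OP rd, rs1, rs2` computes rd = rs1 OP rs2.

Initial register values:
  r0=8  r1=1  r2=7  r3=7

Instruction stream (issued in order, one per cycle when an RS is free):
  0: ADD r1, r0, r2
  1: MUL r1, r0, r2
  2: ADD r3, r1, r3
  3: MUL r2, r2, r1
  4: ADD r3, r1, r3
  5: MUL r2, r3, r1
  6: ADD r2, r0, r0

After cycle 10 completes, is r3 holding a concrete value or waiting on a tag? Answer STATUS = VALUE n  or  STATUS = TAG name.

STATUS = VALUE 119

cycle 1: issue ADD r1<-Add1 // r0:8,r1:Add1,r2:7,r3:7
cycle 2: issue MUL r1<-Mul1 // r0:8,r1:Mul1,r2:7,r3:7
cycle 3: CDB Add1=15; issue ADD r3<-Add1 // r0:8,r1:Mul1,r2:7,r3:Add1
cycle 4: issue MUL r2<-Mul2 // r0:8,r1:Mul1,r2:Mul2,r3:Add1
cycle 5: issue ADD r3<-Add2 // r0:8,r1:Mul1,r2:Mul2,r3:Add2
cycle 6: CDB Mul1=56; issue MUL r2<-Mul1 // r0:8,r1:56,r2:Mul1,r3:Add2
cycle 7: issue ADD r2<-Add3 // r0:8,r1:56,r2:Add3,r3:Add2
cycle 8: CDB Add1=63 // r0:8,r1:56,r2:Add3,r3:Add2
cycle 9: CDB Add3=16 // r0:8,r1:56,r2:16,r3:Add2
cycle 10: CDB Add2=119 // r0:8,r1:56,r2:16,r3:119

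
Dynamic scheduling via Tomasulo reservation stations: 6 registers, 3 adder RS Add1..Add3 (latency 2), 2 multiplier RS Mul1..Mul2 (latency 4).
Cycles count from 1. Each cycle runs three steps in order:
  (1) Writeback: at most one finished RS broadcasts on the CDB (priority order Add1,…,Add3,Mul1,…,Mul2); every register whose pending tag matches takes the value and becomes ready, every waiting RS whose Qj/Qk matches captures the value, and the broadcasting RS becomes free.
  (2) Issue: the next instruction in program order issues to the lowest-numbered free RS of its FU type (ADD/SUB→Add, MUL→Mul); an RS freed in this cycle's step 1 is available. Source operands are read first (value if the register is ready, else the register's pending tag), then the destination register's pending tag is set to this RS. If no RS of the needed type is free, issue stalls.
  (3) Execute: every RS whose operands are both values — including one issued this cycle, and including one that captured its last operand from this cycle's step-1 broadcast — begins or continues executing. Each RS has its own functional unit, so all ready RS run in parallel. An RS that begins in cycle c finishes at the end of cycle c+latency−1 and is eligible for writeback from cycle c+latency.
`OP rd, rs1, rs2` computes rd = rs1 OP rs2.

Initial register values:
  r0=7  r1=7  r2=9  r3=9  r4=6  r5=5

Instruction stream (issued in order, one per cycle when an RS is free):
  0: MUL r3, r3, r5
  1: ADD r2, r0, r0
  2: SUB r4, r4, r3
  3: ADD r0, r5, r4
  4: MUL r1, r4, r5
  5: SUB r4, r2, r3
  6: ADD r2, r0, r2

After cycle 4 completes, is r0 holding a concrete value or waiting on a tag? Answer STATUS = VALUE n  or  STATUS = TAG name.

STATUS = TAG Add1

  c1: issue MUL r3<-Mul1  regs: r0:7,r1:7,r2:9,r3:Mul1,r4:6,r5:5
  c2: issue ADD r2<-Add1  regs: r0:7,r1:7,r2:Add1,r3:Mul1,r4:6,r5:5
  c3: issue SUB r4<-Add2  regs: r0:7,r1:7,r2:Add1,r3:Mul1,r4:Add2,r5:5
  c4: CDB Add1=14; issue ADD r0<-Add1  regs: r0:Add1,r1:7,r2:14,r3:Mul1,r4:Add2,r5:5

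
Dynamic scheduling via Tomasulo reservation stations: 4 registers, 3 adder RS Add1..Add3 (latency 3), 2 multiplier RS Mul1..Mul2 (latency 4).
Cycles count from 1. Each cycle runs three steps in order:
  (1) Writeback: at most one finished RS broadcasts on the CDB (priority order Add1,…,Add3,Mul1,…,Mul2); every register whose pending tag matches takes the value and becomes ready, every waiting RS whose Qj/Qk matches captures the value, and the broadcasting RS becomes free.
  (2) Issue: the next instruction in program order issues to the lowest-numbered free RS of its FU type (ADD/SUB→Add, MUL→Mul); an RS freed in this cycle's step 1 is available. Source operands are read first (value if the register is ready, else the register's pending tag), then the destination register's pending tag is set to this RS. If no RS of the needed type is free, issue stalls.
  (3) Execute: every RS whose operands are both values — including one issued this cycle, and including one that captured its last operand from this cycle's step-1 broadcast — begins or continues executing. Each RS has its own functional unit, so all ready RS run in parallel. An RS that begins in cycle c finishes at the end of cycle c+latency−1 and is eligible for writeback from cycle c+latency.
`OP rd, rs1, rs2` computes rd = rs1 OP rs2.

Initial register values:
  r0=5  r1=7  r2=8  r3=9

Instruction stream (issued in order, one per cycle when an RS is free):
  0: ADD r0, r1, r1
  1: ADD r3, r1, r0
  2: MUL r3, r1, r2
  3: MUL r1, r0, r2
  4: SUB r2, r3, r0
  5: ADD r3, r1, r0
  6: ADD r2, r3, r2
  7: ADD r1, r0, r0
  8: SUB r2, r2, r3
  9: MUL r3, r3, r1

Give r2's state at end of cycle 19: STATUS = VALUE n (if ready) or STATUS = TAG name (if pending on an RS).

  c1: issue ADD r0<-Add1  regs: r0:Add1,r1:7,r2:8,r3:9
  c2: issue ADD r3<-Add2  regs: r0:Add1,r1:7,r2:8,r3:Add2
  c3: issue MUL r3<-Mul1  regs: r0:Add1,r1:7,r2:8,r3:Mul1
  c4: CDB Add1=14; issue MUL r1<-Mul2  regs: r0:14,r1:Mul2,r2:8,r3:Mul1
  c5: issue SUB r2<-Add1  regs: r0:14,r1:Mul2,r2:Add1,r3:Mul1
  c6: issue ADD r3<-Add3  regs: r0:14,r1:Mul2,r2:Add1,r3:Add3
  c7: CDB Add2=21; issue ADD r2<-Add2  regs: r0:14,r1:Mul2,r2:Add2,r3:Add3
  c8: CDB Mul1=56; stall  regs: r0:14,r1:Mul2,r2:Add2,r3:Add3
  c9: CDB Mul2=112; stall  regs: r0:14,r1:112,r2:Add2,r3:Add3
  c10: stall  regs: r0:14,r1:112,r2:Add2,r3:Add3
  c11: CDB Add1=42; issue ADD r1<-Add1  regs: r0:14,r1:Add1,r2:Add2,r3:Add3
  c12: CDB Add3=126; issue SUB r2<-Add3  regs: r0:14,r1:Add1,r2:Add3,r3:126
  c13: issue MUL r3<-Mul1  regs: r0:14,r1:Add1,r2:Add3,r3:Mul1
  c14: CDB Add1=28  regs: r0:14,r1:28,r2:Add3,r3:Mul1
  c15: CDB Add2=168  regs: r0:14,r1:28,r2:Add3,r3:Mul1
  c16: -  regs: r0:14,r1:28,r2:Add3,r3:Mul1
  c17: -  regs: r0:14,r1:28,r2:Add3,r3:Mul1
  c18: CDB Add3=42  regs: r0:14,r1:28,r2:42,r3:Mul1
  c19: CDB Mul1=3528  regs: r0:14,r1:28,r2:42,r3:3528

STATUS = VALUE 42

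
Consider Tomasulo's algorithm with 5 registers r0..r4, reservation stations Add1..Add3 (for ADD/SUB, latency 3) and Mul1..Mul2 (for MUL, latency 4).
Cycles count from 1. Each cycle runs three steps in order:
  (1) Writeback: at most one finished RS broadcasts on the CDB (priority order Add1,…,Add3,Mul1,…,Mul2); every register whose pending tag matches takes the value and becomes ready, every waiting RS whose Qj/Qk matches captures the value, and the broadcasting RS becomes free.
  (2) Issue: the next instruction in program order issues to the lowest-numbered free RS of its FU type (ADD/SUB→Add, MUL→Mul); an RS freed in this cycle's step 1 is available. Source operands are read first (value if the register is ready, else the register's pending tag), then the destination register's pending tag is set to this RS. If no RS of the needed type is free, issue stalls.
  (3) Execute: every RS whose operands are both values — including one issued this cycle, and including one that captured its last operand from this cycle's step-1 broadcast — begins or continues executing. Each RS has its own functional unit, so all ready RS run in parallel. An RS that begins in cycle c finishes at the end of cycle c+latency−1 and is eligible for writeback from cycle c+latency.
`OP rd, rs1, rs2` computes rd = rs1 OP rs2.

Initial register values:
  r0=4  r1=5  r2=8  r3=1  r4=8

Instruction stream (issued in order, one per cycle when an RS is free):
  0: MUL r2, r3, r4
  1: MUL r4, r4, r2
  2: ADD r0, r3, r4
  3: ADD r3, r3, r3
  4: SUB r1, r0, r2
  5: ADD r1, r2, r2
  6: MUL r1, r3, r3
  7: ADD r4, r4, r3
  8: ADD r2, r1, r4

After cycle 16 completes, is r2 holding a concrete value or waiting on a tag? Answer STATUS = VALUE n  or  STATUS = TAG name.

STATUS = TAG Add1

  c1: issue MUL r2<-Mul1  regs: r0:4,r1:5,r2:Mul1,r3:1,r4:8
  c2: issue MUL r4<-Mul2  regs: r0:4,r1:5,r2:Mul1,r3:1,r4:Mul2
  c3: issue ADD r0<-Add1  regs: r0:Add1,r1:5,r2:Mul1,r3:1,r4:Mul2
  c4: issue ADD r3<-Add2  regs: r0:Add1,r1:5,r2:Mul1,r3:Add2,r4:Mul2
  c5: CDB Mul1=8; issue SUB r1<-Add3  regs: r0:Add1,r1:Add3,r2:8,r3:Add2,r4:Mul2
  c6: stall  regs: r0:Add1,r1:Add3,r2:8,r3:Add2,r4:Mul2
  c7: CDB Add2=2; issue ADD r1<-Add2  regs: r0:Add1,r1:Add2,r2:8,r3:2,r4:Mul2
  c8: issue MUL r1<-Mul1  regs: r0:Add1,r1:Mul1,r2:8,r3:2,r4:Mul2
  c9: CDB Mul2=64; stall  regs: r0:Add1,r1:Mul1,r2:8,r3:2,r4:64
  c10: CDB Add2=16; issue ADD r4<-Add2  regs: r0:Add1,r1:Mul1,r2:8,r3:2,r4:Add2
  c11: stall  regs: r0:Add1,r1:Mul1,r2:8,r3:2,r4:Add2
  c12: CDB Add1=65; issue ADD r2<-Add1  regs: r0:65,r1:Mul1,r2:Add1,r3:2,r4:Add2
  c13: CDB Add2=66  regs: r0:65,r1:Mul1,r2:Add1,r3:2,r4:66
  c14: CDB Mul1=4  regs: r0:65,r1:4,r2:Add1,r3:2,r4:66
  c15: CDB Add3=57  regs: r0:65,r1:4,r2:Add1,r3:2,r4:66
  c16: -  regs: r0:65,r1:4,r2:Add1,r3:2,r4:66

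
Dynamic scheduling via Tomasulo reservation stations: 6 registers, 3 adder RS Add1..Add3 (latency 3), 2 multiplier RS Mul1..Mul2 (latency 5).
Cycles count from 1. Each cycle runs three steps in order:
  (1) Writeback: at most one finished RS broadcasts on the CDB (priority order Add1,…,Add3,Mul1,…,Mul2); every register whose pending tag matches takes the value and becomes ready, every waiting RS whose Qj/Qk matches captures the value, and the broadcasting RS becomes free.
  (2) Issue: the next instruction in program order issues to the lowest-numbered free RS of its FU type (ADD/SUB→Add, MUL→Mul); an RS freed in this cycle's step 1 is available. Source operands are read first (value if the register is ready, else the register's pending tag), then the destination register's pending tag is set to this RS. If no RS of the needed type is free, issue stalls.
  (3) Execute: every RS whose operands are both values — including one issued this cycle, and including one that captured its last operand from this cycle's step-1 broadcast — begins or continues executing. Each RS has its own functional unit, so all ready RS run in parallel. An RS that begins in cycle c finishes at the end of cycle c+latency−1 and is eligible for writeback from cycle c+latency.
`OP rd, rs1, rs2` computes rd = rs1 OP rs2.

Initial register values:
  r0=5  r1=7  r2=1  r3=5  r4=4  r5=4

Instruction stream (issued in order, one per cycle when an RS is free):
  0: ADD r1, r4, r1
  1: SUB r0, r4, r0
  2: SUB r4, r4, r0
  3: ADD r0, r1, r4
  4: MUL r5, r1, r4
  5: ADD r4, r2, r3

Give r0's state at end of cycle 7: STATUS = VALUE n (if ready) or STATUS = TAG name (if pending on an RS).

STATUS = TAG Add1

cycle 1: issue ADD r1<-Add1 // r0:5,r1:Add1,r2:1,r3:5,r4:4,r5:4
cycle 2: issue SUB r0<-Add2 // r0:Add2,r1:Add1,r2:1,r3:5,r4:4,r5:4
cycle 3: issue SUB r4<-Add3 // r0:Add2,r1:Add1,r2:1,r3:5,r4:Add3,r5:4
cycle 4: CDB Add1=11; issue ADD r0<-Add1 // r0:Add1,r1:11,r2:1,r3:5,r4:Add3,r5:4
cycle 5: CDB Add2=-1; issue MUL r5<-Mul1 // r0:Add1,r1:11,r2:1,r3:5,r4:Add3,r5:Mul1
cycle 6: issue ADD r4<-Add2 // r0:Add1,r1:11,r2:1,r3:5,r4:Add2,r5:Mul1
cycle 7: - // r0:Add1,r1:11,r2:1,r3:5,r4:Add2,r5:Mul1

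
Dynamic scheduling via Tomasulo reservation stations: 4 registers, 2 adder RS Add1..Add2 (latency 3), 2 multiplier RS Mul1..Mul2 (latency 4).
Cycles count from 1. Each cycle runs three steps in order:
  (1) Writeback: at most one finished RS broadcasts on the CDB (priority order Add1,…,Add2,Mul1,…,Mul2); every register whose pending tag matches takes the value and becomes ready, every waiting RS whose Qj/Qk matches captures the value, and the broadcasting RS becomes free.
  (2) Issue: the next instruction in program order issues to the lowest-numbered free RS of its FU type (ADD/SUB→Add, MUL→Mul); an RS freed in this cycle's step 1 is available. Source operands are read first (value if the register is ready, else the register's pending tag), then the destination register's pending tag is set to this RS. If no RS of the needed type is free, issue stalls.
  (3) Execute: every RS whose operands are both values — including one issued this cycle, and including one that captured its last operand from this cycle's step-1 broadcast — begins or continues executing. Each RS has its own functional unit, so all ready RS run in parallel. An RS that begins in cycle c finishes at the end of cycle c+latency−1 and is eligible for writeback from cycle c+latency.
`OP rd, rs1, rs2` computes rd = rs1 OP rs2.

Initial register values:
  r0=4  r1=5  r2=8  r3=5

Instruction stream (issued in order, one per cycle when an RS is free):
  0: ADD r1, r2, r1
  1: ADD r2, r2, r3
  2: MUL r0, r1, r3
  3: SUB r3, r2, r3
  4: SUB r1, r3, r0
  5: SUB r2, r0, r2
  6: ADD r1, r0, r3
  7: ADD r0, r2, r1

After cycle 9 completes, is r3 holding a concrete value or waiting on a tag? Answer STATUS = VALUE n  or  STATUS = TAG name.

STATUS = VALUE 8

  c1: issue ADD r1<-Add1  regs: r0:4,r1:Add1,r2:8,r3:5
  c2: issue ADD r2<-Add2  regs: r0:4,r1:Add1,r2:Add2,r3:5
  c3: issue MUL r0<-Mul1  regs: r0:Mul1,r1:Add1,r2:Add2,r3:5
  c4: CDB Add1=13; issue SUB r3<-Add1  regs: r0:Mul1,r1:13,r2:Add2,r3:Add1
  c5: CDB Add2=13; issue SUB r1<-Add2  regs: r0:Mul1,r1:Add2,r2:13,r3:Add1
  c6: stall  regs: r0:Mul1,r1:Add2,r2:13,r3:Add1
  c7: stall  regs: r0:Mul1,r1:Add2,r2:13,r3:Add1
  c8: CDB Add1=8; issue SUB r2<-Add1  regs: r0:Mul1,r1:Add2,r2:Add1,r3:8
  c9: CDB Mul1=65; stall  regs: r0:65,r1:Add2,r2:Add1,r3:8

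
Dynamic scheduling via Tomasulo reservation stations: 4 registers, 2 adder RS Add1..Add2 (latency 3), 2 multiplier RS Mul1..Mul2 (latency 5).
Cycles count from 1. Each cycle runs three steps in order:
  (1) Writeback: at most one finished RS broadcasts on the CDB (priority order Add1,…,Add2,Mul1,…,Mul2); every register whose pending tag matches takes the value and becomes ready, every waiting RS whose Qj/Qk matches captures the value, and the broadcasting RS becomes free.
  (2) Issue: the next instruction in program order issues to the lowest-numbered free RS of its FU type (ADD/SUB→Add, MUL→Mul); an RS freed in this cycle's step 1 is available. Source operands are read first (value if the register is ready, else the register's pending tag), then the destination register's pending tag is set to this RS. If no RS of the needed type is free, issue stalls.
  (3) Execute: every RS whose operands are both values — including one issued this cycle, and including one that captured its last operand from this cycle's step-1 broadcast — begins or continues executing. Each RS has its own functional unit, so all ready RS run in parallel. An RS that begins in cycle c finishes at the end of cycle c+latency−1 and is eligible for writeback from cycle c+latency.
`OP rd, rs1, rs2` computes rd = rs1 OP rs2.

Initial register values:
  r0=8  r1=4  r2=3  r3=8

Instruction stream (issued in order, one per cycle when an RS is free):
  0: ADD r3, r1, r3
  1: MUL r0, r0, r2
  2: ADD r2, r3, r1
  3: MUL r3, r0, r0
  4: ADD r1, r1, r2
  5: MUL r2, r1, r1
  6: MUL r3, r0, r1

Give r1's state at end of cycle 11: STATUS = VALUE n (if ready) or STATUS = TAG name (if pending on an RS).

  c1: issue ADD r3<-Add1  regs: r0:8,r1:4,r2:3,r3:Add1
  c2: issue MUL r0<-Mul1  regs: r0:Mul1,r1:4,r2:3,r3:Add1
  c3: issue ADD r2<-Add2  regs: r0:Mul1,r1:4,r2:Add2,r3:Add1
  c4: CDB Add1=12; issue MUL r3<-Mul2  regs: r0:Mul1,r1:4,r2:Add2,r3:Mul2
  c5: issue ADD r1<-Add1  regs: r0:Mul1,r1:Add1,r2:Add2,r3:Mul2
  c6: stall  regs: r0:Mul1,r1:Add1,r2:Add2,r3:Mul2
  c7: CDB Add2=16; stall  regs: r0:Mul1,r1:Add1,r2:16,r3:Mul2
  c8: CDB Mul1=24; issue MUL r2<-Mul1  regs: r0:24,r1:Add1,r2:Mul1,r3:Mul2
  c9: stall  regs: r0:24,r1:Add1,r2:Mul1,r3:Mul2
  c10: CDB Add1=20; stall  regs: r0:24,r1:20,r2:Mul1,r3:Mul2
  c11: stall  regs: r0:24,r1:20,r2:Mul1,r3:Mul2

STATUS = VALUE 20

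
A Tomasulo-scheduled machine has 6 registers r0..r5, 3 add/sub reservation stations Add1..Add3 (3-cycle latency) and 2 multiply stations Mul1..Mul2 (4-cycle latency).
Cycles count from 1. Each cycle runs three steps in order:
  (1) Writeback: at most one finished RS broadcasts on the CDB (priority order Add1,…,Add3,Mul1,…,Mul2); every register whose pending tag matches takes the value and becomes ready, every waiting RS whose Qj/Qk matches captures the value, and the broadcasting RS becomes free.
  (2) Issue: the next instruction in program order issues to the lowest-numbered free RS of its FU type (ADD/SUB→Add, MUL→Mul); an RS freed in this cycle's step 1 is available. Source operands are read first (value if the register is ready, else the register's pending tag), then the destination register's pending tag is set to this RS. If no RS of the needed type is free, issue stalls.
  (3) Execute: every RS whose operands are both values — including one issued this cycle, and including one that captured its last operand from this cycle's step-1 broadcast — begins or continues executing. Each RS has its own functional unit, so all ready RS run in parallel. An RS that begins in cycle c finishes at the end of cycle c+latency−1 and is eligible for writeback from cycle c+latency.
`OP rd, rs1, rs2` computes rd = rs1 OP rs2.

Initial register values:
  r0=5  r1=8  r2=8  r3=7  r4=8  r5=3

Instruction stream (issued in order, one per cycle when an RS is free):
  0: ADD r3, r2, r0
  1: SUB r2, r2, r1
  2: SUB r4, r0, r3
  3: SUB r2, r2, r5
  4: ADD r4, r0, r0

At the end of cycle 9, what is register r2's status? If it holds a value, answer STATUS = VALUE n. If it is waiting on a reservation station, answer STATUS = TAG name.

cycle 1: issue ADD r3<-Add1 // r0:5,r1:8,r2:8,r3:Add1,r4:8,r5:3
cycle 2: issue SUB r2<-Add2 // r0:5,r1:8,r2:Add2,r3:Add1,r4:8,r5:3
cycle 3: issue SUB r4<-Add3 // r0:5,r1:8,r2:Add2,r3:Add1,r4:Add3,r5:3
cycle 4: CDB Add1=13; issue SUB r2<-Add1 // r0:5,r1:8,r2:Add1,r3:13,r4:Add3,r5:3
cycle 5: CDB Add2=0; issue ADD r4<-Add2 // r0:5,r1:8,r2:Add1,r3:13,r4:Add2,r5:3
cycle 6: - // r0:5,r1:8,r2:Add1,r3:13,r4:Add2,r5:3
cycle 7: CDB Add3=-8 // r0:5,r1:8,r2:Add1,r3:13,r4:Add2,r5:3
cycle 8: CDB Add1=-3 // r0:5,r1:8,r2:-3,r3:13,r4:Add2,r5:3
cycle 9: CDB Add2=10 // r0:5,r1:8,r2:-3,r3:13,r4:10,r5:3

STATUS = VALUE -3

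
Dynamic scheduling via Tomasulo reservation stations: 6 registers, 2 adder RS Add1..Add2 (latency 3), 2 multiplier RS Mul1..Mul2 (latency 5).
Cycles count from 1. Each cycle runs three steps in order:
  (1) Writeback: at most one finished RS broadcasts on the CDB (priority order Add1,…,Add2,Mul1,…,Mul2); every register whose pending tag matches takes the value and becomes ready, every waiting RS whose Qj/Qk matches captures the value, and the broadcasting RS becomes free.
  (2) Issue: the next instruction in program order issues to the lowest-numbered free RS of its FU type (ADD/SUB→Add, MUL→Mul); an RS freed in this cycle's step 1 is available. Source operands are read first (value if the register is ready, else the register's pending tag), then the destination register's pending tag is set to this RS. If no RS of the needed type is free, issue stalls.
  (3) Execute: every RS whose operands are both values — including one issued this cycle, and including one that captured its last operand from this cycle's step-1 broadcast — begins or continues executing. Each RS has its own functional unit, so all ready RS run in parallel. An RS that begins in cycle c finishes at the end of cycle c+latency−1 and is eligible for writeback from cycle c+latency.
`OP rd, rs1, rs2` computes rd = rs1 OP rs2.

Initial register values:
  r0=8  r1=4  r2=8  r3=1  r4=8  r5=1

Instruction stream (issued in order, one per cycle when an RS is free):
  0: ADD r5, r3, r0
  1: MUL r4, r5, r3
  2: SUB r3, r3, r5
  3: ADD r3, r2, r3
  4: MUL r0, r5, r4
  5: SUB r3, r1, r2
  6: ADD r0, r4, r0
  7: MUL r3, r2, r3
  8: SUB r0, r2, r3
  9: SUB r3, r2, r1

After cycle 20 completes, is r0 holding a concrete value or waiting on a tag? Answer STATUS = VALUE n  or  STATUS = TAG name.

STATUS = VALUE 40

cycle 1: issue ADD r5<-Add1 // r0:8,r1:4,r2:8,r3:1,r4:8,r5:Add1
cycle 2: issue MUL r4<-Mul1 // r0:8,r1:4,r2:8,r3:1,r4:Mul1,r5:Add1
cycle 3: issue SUB r3<-Add2 // r0:8,r1:4,r2:8,r3:Add2,r4:Mul1,r5:Add1
cycle 4: CDB Add1=9; issue ADD r3<-Add1 // r0:8,r1:4,r2:8,r3:Add1,r4:Mul1,r5:9
cycle 5: issue MUL r0<-Mul2 // r0:Mul2,r1:4,r2:8,r3:Add1,r4:Mul1,r5:9
cycle 6: stall // r0:Mul2,r1:4,r2:8,r3:Add1,r4:Mul1,r5:9
cycle 7: CDB Add2=-8; issue SUB r3<-Add2 // r0:Mul2,r1:4,r2:8,r3:Add2,r4:Mul1,r5:9
cycle 8: stall // r0:Mul2,r1:4,r2:8,r3:Add2,r4:Mul1,r5:9
cycle 9: CDB Mul1=9; stall // r0:Mul2,r1:4,r2:8,r3:Add2,r4:9,r5:9
cycle 10: CDB Add1=0; issue ADD r0<-Add1 // r0:Add1,r1:4,r2:8,r3:Add2,r4:9,r5:9
cycle 11: CDB Add2=-4; issue MUL r3<-Mul1 // r0:Add1,r1:4,r2:8,r3:Mul1,r4:9,r5:9
cycle 12: issue SUB r0<-Add2 // r0:Add2,r1:4,r2:8,r3:Mul1,r4:9,r5:9
cycle 13: stall // r0:Add2,r1:4,r2:8,r3:Mul1,r4:9,r5:9
cycle 14: CDB Mul2=81; stall // r0:Add2,r1:4,r2:8,r3:Mul1,r4:9,r5:9
cycle 15: stall // r0:Add2,r1:4,r2:8,r3:Mul1,r4:9,r5:9
cycle 16: CDB Mul1=-32; stall // r0:Add2,r1:4,r2:8,r3:-32,r4:9,r5:9
cycle 17: CDB Add1=90; issue SUB r3<-Add1 // r0:Add2,r1:4,r2:8,r3:Add1,r4:9,r5:9
cycle 18: - // r0:Add2,r1:4,r2:8,r3:Add1,r4:9,r5:9
cycle 19: CDB Add2=40 // r0:40,r1:4,r2:8,r3:Add1,r4:9,r5:9
cycle 20: CDB Add1=4 // r0:40,r1:4,r2:8,r3:4,r4:9,r5:9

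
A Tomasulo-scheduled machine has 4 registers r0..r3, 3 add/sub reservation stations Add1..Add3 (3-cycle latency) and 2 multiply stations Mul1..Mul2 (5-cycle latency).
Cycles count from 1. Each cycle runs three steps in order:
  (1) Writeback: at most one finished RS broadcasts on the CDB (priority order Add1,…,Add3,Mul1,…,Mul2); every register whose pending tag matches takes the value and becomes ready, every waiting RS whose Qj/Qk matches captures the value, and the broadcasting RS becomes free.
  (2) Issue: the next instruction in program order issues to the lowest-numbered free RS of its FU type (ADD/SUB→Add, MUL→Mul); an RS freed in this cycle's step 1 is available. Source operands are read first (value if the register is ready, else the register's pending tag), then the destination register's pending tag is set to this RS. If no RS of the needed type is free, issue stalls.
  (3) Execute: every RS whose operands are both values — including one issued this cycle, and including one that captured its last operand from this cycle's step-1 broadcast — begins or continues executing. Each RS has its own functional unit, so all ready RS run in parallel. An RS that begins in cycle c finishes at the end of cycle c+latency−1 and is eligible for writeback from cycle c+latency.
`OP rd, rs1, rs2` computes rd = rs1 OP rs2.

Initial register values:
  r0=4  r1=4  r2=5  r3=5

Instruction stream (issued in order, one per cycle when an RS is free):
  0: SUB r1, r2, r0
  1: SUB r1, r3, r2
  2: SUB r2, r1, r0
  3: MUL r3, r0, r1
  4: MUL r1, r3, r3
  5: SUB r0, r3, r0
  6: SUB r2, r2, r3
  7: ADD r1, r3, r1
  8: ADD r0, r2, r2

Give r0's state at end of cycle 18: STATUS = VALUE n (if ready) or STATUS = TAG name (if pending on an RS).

STATUS = VALUE -8

c1: issue SUB r1<-Add1 | r0:4,r1:Add1,r2:5,r3:5
c2: issue SUB r1<-Add2 | r0:4,r1:Add2,r2:5,r3:5
c3: issue SUB r2<-Add3 | r0:4,r1:Add2,r2:Add3,r3:5
c4: CDB Add1=1; issue MUL r3<-Mul1 | r0:4,r1:Add2,r2:Add3,r3:Mul1
c5: CDB Add2=0; issue MUL r1<-Mul2 | r0:4,r1:Mul2,r2:Add3,r3:Mul1
c6: issue SUB r0<-Add1 | r0:Add1,r1:Mul2,r2:Add3,r3:Mul1
c7: issue SUB r2<-Add2 | r0:Add1,r1:Mul2,r2:Add2,r3:Mul1
c8: CDB Add3=-4; issue ADD r1<-Add3 | r0:Add1,r1:Add3,r2:Add2,r3:Mul1
c9: stall | r0:Add1,r1:Add3,r2:Add2,r3:Mul1
c10: CDB Mul1=0; stall | r0:Add1,r1:Add3,r2:Add2,r3:0
c11: stall | r0:Add1,r1:Add3,r2:Add2,r3:0
c12: stall | r0:Add1,r1:Add3,r2:Add2,r3:0
c13: CDB Add1=-4; issue ADD r0<-Add1 | r0:Add1,r1:Add3,r2:Add2,r3:0
c14: CDB Add2=-4 | r0:Add1,r1:Add3,r2:-4,r3:0
c15: CDB Mul2=0 | r0:Add1,r1:Add3,r2:-4,r3:0
c16: - | r0:Add1,r1:Add3,r2:-4,r3:0
c17: CDB Add1=-8 | r0:-8,r1:Add3,r2:-4,r3:0
c18: CDB Add3=0 | r0:-8,r1:0,r2:-4,r3:0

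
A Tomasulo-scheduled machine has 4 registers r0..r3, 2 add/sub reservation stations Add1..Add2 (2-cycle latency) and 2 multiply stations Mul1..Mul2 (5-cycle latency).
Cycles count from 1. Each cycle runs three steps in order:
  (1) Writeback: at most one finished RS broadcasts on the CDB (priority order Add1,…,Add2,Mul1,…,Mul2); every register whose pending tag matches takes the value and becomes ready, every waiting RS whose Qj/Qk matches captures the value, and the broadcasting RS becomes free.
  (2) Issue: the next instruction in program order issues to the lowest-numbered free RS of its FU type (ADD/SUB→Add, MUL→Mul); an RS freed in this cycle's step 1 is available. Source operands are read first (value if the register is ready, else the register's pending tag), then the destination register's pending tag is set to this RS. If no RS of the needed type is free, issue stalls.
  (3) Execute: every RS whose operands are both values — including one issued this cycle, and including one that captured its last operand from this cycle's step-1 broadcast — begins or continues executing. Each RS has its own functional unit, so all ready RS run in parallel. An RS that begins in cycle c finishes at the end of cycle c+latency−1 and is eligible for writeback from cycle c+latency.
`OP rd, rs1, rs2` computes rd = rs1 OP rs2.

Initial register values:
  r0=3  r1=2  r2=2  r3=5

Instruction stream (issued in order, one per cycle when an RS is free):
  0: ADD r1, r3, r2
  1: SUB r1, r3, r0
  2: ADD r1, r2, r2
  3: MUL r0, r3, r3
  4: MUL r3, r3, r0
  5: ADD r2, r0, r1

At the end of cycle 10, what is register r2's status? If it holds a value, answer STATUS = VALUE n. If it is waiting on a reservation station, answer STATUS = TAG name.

STATUS = TAG Add1

cycle 1: issue ADD r1<-Add1 // r0:3,r1:Add1,r2:2,r3:5
cycle 2: issue SUB r1<-Add2 // r0:3,r1:Add2,r2:2,r3:5
cycle 3: CDB Add1=7; issue ADD r1<-Add1 // r0:3,r1:Add1,r2:2,r3:5
cycle 4: CDB Add2=2; issue MUL r0<-Mul1 // r0:Mul1,r1:Add1,r2:2,r3:5
cycle 5: CDB Add1=4; issue MUL r3<-Mul2 // r0:Mul1,r1:4,r2:2,r3:Mul2
cycle 6: issue ADD r2<-Add1 // r0:Mul1,r1:4,r2:Add1,r3:Mul2
cycle 7: - // r0:Mul1,r1:4,r2:Add1,r3:Mul2
cycle 8: - // r0:Mul1,r1:4,r2:Add1,r3:Mul2
cycle 9: CDB Mul1=25 // r0:25,r1:4,r2:Add1,r3:Mul2
cycle 10: - // r0:25,r1:4,r2:Add1,r3:Mul2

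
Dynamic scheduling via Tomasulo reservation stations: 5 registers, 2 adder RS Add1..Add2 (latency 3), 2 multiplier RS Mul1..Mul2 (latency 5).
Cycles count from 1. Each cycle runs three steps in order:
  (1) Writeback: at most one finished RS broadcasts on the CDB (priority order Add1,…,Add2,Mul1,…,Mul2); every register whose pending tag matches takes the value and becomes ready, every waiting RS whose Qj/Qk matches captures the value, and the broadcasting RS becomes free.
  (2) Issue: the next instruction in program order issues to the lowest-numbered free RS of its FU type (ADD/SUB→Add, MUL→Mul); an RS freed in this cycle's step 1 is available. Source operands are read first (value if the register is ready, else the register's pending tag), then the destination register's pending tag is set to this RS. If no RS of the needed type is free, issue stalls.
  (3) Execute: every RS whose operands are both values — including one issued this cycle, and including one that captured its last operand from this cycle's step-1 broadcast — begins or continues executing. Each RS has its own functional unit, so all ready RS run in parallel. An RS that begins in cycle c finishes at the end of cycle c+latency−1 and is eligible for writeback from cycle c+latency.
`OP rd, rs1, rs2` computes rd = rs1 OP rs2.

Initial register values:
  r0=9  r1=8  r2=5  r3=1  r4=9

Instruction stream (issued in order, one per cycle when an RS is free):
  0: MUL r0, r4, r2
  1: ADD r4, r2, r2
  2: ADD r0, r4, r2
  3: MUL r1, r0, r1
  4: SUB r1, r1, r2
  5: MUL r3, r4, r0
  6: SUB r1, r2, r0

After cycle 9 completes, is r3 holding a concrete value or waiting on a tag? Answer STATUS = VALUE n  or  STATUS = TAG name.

STATUS = TAG Mul1

cycle 1: issue MUL r0<-Mul1 // r0:Mul1,r1:8,r2:5,r3:1,r4:9
cycle 2: issue ADD r4<-Add1 // r0:Mul1,r1:8,r2:5,r3:1,r4:Add1
cycle 3: issue ADD r0<-Add2 // r0:Add2,r1:8,r2:5,r3:1,r4:Add1
cycle 4: issue MUL r1<-Mul2 // r0:Add2,r1:Mul2,r2:5,r3:1,r4:Add1
cycle 5: CDB Add1=10; issue SUB r1<-Add1 // r0:Add2,r1:Add1,r2:5,r3:1,r4:10
cycle 6: CDB Mul1=45; issue MUL r3<-Mul1 // r0:Add2,r1:Add1,r2:5,r3:Mul1,r4:10
cycle 7: stall // r0:Add2,r1:Add1,r2:5,r3:Mul1,r4:10
cycle 8: CDB Add2=15; issue SUB r1<-Add2 // r0:15,r1:Add2,r2:5,r3:Mul1,r4:10
cycle 9: - // r0:15,r1:Add2,r2:5,r3:Mul1,r4:10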